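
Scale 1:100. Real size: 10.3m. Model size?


Model size = real / scale
= 10.3 / 100
= 0.1030 m

0.1030 m


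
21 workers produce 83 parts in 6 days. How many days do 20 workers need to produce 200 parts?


Days ∝ work / workers, so d₂ = d₁ × (m₁/m₂) × (w₂/w₁)
Workers factor (inverse): 21/20 = 1.0500
Work factor (direct): 200/83 ≈ 2.4096
d₂ = 6 × 21/20 × 200/83 = (6 × 21 × 200) / (20 × 83) = 25200/1660
≈ 15.18 days

15.18 days


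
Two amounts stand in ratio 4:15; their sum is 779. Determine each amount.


Let A = 4k, B = 15k.
4k + 15k = 779
19k = 779 → k = 779/19 = 41
A = 4×41 = 164, B = 15×41 = 615
= A = 164, B = 615

A = 164, B = 615


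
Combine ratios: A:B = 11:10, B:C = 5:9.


Match B: multiply A:B by 5 → 55:50
Multiply B:C by 10 → 50:90
Combined: 55:50:90
GCD = 5
= 11:10:18

11:10:18


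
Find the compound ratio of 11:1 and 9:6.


Compound ratio = (11×9) : (1×6)
= 99:6
GCD = 3
= 33:2

33:2


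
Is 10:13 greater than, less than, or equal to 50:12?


10/13 = 0.7692
50/12 = 4.1667
0.7692 < 4.1667, so 10:13 is less
= less than

less than


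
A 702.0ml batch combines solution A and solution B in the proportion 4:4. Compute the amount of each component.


Total parts = 4 + 4 = 8
solution A: 702.0 × 4/8 = 351.0ml
solution B: 702.0 × 4/8 = 351.0ml
= 351.0ml and 351.0ml

351.0ml and 351.0ml


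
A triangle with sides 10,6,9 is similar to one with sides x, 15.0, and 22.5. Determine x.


Scale factor = 15.0/6 = 2.5
Missing side = 10 × 2.5
= 25.0

25.0


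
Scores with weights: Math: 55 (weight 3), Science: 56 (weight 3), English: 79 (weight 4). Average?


Numerator = 55×3 + 56×3 + 79×4
= 165 + 168 + 316
= 649
Total weight = 10
Weighted avg = 649/10
= 64.90

64.90


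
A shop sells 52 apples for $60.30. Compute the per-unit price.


Unit rate = total / quantity
= 60.30 / 52
= $1.16 per unit

$1.16 per unit


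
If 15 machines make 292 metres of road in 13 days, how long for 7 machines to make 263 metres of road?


Days ∝ work / workers, so d₂ = d₁ × (m₁/m₂) × (w₂/w₁)
Workers factor (inverse): 15/7 ≈ 2.1429
Work factor (direct): 263/292 ≈ 0.9007
d₂ = 13 × 15/7 × 263/292 = (13 × 15 × 263) / (7 × 292) = 51285/2044
≈ 25.09 days

25.09 days


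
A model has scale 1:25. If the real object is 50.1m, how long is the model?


Model size = real / scale
= 50.1 / 25
= 2.0040 m

2.0040 m


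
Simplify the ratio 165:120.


GCD(165, 120) = 15
165/15 : 120/15
= 11:8

11:8


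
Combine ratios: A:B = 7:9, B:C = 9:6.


Match B: multiply A:B by 9 → 63:81
Multiply B:C by 9 → 81:54
Combined: 63:81:54
GCD = 9
= 7:9:6

7:9:6


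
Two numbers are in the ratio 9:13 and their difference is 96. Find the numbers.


Let A = 9k, B = 13k.
13k - 9k = 96
4k = 96 → k = 96/4 = 24
A = 9×24 = 216, B = 13×24 = 312
= A = 216, B = 312

A = 216, B = 312


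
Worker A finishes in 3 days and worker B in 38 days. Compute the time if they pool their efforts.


Rate of A = 1/3 per day
Rate of B = 1/38 per day
Combined rate = 1/3 + 1/38 = 41/114 ≈ 0.3596 per day
Days = 1 / combined rate = 114/41
≈ 2.78 days

2.78 days


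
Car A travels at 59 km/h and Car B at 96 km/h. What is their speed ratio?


Ratio = 59:96
GCD = 1
Simplified = 59:96
Time ratio (same distance) = 96:59
Speed ratio = 59:96

59:96


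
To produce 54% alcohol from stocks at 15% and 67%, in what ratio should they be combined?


Let x parts of 15% mix with y parts of 67%.
15x + 67y = 54(x + y)
15x + 67y = 54x + 54y
x(15 - 54) = y(54 - 67)
x/y = (67 - 54)/(54 - 15) = 13/39
Simplify: 1:3
= 1:3

1:3


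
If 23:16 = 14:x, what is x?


Cross multiply: 23 × x = 16 × 14
23x = 224
x = 224 / 23
= 9.74

9.74


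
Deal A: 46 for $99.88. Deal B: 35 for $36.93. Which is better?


Deal A: $99.88/46 = $2.1713/unit
Deal B: $36.93/35 = $1.0551/unit
B is cheaper per unit
= Deal B

Deal B


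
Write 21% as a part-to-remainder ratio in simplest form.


21% means 21 parts out of 100; remainder = 79
Part : remainder = 21:79
GCD = 1
= 21:79

21:79


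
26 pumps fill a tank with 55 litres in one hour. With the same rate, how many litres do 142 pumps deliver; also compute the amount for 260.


Direct proportion: y/x = constant
k = 55/26 ≈ 2.1154
y at x=142: k × 142 = 55 × 142 / 26 = 7810/26 ≈ 300.38
y at x=260: k × 260 = 55 × 260 / 26 = 14300/26 = 550.00
= 300.38 and 550.00

300.38 and 550.00


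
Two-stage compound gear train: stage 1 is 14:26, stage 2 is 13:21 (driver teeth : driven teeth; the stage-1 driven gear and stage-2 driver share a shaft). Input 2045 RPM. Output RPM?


Stage 1: RPM_B = RPM_A × t_A/t_B = 2045 × 14/26 = 28630/26 ≈ 1101.15
B and C share a shaft → RPM_C = RPM_B
Stage 2: RPM_D = RPM_C × t_C/t_D = RPM_A × (t_A×t_C)/(t_B×t_D)
Overall ratio = (14×13)/(26×21) = 182/546
RPM_D = 2045 × 182/546 = 372190/546
≈ 681.67 RPM

681.67 RPM


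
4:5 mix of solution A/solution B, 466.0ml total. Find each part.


Total parts = 4 + 5 = 9
solution A: 466.0 × 4/9 = 207.1ml
solution B: 466.0 × 5/9 = 258.9ml
= 207.1ml and 258.9ml

207.1ml and 258.9ml


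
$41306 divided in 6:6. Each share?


Total parts = 6 + 6 = 12
Part 1: 41306 × 6/12 = 20653.00
Part 2: 41306 × 6/12 = 20653.00
= Part 1: $20653.00, Part 2: $20653.00

Part 1: $20653.00, Part 2: $20653.00


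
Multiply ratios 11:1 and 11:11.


Compound ratio = (11×11) : (1×11)
= 121:11
GCD = 11
= 11:1

11:1


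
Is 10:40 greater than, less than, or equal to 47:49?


10/40 = 0.2500
47/49 = 0.9592
0.2500 < 0.9592, so 10:40 is less
= less than

less than


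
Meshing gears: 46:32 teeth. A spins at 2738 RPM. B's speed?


Gear ratio = 46:32 = 23:16
RPM_B = RPM_A × (teeth_A / teeth_B)
= 2738 × (46/32)
= 3935.9 RPM

3935.9 RPM


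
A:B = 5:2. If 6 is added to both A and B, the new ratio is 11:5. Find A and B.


Let A = 5k, B = 2k.
(5k + 6) / (2k + 6) = 11/5
Cross-multiply: 5(5k + 6) = 11(2k + 6)
25k + 30 = 22k + 66
25k - 22k = 66 - 30
3k = 36
k = 36/3 = 12
A = 5×12 = 60, B = 2×12 = 24
= A = 60, B = 24

A = 60, B = 24


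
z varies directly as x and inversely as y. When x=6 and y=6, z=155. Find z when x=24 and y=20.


z = k·x/y
Solve for k using the known point: k = z·y/x = 155×6/6 = 930/6 = 155.0000
Now evaluate at x=24, y=20:
z = k × 24 / 20 = (930 × 24) / (6 × 20) = 22320/120
= 186.0000

186.0000


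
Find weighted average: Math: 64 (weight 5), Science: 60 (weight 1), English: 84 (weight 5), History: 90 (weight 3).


Numerator = 64×5 + 60×1 + 84×5 + 90×3
= 320 + 60 + 420 + 270
= 1070
Total weight = 14
Weighted avg = 1070/14
= 76.43

76.43


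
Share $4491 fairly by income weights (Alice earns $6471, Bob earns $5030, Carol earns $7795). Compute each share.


Total income = 6471 + 5030 + 7795 = $19296
Alice: $4491 × 6471/19296 = $1506.08
Bob: $4491 × 5030/19296 = $1170.69
Carol: $4491 × 7795/19296 = $1814.23
= Alice: $1506.08, Bob: $1170.69, Carol: $1814.23

Alice: $1506.08, Bob: $1170.69, Carol: $1814.23


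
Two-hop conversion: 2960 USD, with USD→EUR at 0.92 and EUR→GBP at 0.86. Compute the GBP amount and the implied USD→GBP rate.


Step 1: 2960 USD × 0.92 = 2723.20 EUR
Step 2: 2723.20 EUR × 0.86 = 2341.95 GBP
Implied rate USD→GBP = 0.92 × 0.86 = 0.7912
= 2341.95 GBP; implied rate 0.7912 GBP/USD

2341.95 GBP; implied rate 0.7912 GBP/USD


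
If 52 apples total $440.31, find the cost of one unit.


Unit rate = total / quantity
= 440.31 / 52
= $8.47 per unit

$8.47 per unit


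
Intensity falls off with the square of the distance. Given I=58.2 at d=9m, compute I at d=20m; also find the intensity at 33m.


I₁d₁² = I₂d₂²
I at 20m = 58.2 × (9/20)² = 58.2 × 81/400 = 4714.2/400 = 11.7855
I at 33m = 58.2 × (9/33)² = 58.2 × 81/1089 = 4714.2/1089 ≈ 4.3289
= 11.7855 and 4.3289

11.7855 and 4.3289


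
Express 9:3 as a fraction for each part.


Total parts = 9 + 3 = 12
First part: 9/12 = 3/4
Second part: 3/12 = 1/4
= 3/4 and 1/4

3/4 and 1/4


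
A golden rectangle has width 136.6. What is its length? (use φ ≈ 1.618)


φ = (1 + √5) / 2 ≈ 1.618
Length = width × φ = 136.6 × 1.618 = 221.0188
≈ 221.02

221.02


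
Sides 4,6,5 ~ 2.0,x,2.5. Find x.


Scale factor = 2.0/4 = 0.5
Missing side = 6 × 0.5
= 3.0

3.0


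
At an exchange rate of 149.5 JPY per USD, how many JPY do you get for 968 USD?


Amount × rate = 968 × 149.5
= 144716.00 JPY

144716.00 JPY


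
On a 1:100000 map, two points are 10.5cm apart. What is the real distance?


Real distance = map distance × scale
= 10.5cm × 100000
= 1050000 cm = 10500.0 m
= 10.500 km

10.500 km


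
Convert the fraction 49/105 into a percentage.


Percentage = (part / whole) × 100
= (49 / 105) × 100
≈ 46.67%

46.67%


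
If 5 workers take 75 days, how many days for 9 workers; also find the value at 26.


Inverse proportion: x × y = constant
k = 5 × 75 = 375
At x=9: k/9 = 41.67
At x=26: k/26 = 14.42
= 41.67 and 14.42

41.67 and 14.42


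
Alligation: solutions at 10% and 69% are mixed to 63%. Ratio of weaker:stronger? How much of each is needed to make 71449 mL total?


Let x parts of 10% mix with y parts of 69%.
10x + 69y = 63(x + y)
10x + 69y = 63x + 63y
x(10 - 63) = y(63 - 69)
x/y = (69 - 63)/(63 - 10) = 6/53
Simplify: 6:53
Total parts = 59; one part = 71449/59 = 1211.00 mL
10% solution: 6×1211.00 = 7266.00 mL
69% solution: 53×1211.00 = 64183.00 mL
= ratio 6:53; 7266.00 mL and 64183.00 mL

ratio 6:53; 7266.00 mL and 64183.00 mL


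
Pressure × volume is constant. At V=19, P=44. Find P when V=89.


Inverse proportion: x × y = constant
k = 19 × 44 = 836
y₂ = k / 89 = 836 / 89
= 9.39

9.39


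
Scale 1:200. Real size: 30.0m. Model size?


Model size = real / scale
= 30.0 / 200
= 0.1500 m

0.1500 m


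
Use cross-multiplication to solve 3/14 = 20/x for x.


Cross multiply: 3 × x = 14 × 20
3x = 280
x = 280 / 3
= 93.33

93.33


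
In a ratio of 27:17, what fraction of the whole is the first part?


Total parts = 27 + 17 = 44
First part: 27/44 = 27/44
= 27/44

27/44


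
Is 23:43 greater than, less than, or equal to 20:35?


23/43 = 0.5349
20/35 = 0.5714
0.5349 < 0.5714, so 23:43 is less
= less than

less than


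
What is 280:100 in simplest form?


GCD(280, 100) = 20
280/20 : 100/20
= 14:5

14:5


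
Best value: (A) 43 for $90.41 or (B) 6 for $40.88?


Deal A: $90.41/43 = $2.1026/unit
Deal B: $40.88/6 = $6.8133/unit
A is cheaper per unit
= Deal A

Deal A


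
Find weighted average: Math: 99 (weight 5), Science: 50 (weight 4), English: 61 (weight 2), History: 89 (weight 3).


Numerator = 99×5 + 50×4 + 61×2 + 89×3
= 495 + 200 + 122 + 267
= 1084
Total weight = 14
Weighted avg = 1084/14
= 77.43

77.43


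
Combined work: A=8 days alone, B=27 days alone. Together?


Rate of A = 1/8 per day
Rate of B = 1/27 per day
Combined rate = 1/8 + 1/27 = 35/216 ≈ 0.1620 per day
Days = 1 / combined rate = 216/35
≈ 6.17 days

6.17 days


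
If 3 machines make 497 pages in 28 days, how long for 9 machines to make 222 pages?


Days ∝ work / workers, so d₂ = d₁ × (m₁/m₂) × (w₂/w₁)
Workers factor (inverse): 3/9 ≈ 0.3333
Work factor (direct): 222/497 ≈ 0.4467
d₂ = 28 × 3/9 × 222/497 = (28 × 3 × 222) / (9 × 497) = 18648/4473
≈ 4.17 days

4.17 days


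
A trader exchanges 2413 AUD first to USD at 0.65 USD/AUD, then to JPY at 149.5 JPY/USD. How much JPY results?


Step 1: 2413 AUD × 0.65 = 1568.45 USD
Step 2: 1568.45 USD × 149.5 = 234483.28 JPY
Implied rate AUD→JPY = 0.65 × 149.5 = 97.1750
= 234483.28 JPY

234483.28 JPY


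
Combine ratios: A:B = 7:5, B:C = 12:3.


Match B: multiply A:B by 12 → 84:60
Multiply B:C by 5 → 60:15
Combined: 84:60:15
GCD = 3
= 28:20:5

28:20:5


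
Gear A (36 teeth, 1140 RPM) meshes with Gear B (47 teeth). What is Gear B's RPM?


Gear ratio = 36:47 = 36:47
RPM_B = RPM_A × (teeth_A / teeth_B)
= 1140 × (36/47)
= 873.2 RPM

873.2 RPM


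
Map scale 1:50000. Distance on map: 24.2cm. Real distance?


Real distance = map distance × scale
= 24.2cm × 50000
= 1210000 cm = 12100.0 m
= 12.100 km

12.100 km


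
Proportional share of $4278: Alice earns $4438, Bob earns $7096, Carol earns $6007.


Total income = 4438 + 7096 + 6007 = $17541
Alice: $4278 × 4438/17541 = $1082.36
Bob: $4278 × 7096/17541 = $1730.61
Carol: $4278 × 6007/17541 = $1465.02
= Alice: $1082.36, Bob: $1730.61, Carol: $1465.02

Alice: $1082.36, Bob: $1730.61, Carol: $1465.02


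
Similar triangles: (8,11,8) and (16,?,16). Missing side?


Scale factor = 16/8 = 2
Missing side = 11 × 2
= 22.0

22.0


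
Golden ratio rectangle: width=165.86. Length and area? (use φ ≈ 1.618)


φ = (1 + √5) / 2 ≈ 1.618
Length = width × φ = 165.86 × 1.618 = 268.36148
≈ 268.36
Area = width × length = 165.86 × 268.36148 = 44510.4350728 ≈ 44510.44
= Length: 268.36, Area: 44510.44

Length: 268.36, Area: 44510.44


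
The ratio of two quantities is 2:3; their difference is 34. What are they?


Let A = 2k, B = 3k.
3k - 2k = 34
1k = 34 → k = 34/1 = 34
A = 2×34 = 68, B = 3×34 = 102
= A = 68, B = 102

A = 68, B = 102


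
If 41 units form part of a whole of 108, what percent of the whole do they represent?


Percentage = (part / whole) × 100
= (41 / 108) × 100
≈ 37.96%

37.96%


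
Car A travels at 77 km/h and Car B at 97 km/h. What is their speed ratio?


Ratio = 77:97
GCD = 1
Simplified = 77:97
Time ratio (same distance) = 97:77
Speed ratio = 77:97

77:97


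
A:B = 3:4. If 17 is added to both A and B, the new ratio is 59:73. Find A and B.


Let A = 3k, B = 4k.
(3k + 17) / (4k + 17) = 59/73
Cross-multiply: 73(3k + 17) = 59(4k + 17)
219k + 1241 = 236k + 1003
219k - 236k = 1003 - 1241
-17k = -238
k = -238/-17 = 14
A = 3×14 = 42, B = 4×14 = 56
= A = 42, B = 56

A = 42, B = 56


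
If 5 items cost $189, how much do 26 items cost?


Direct proportion: y/x = constant
k = 189/5 = 37.8000
y₂ = k × 26 = 189 × 26 / 5 = 4914/5
= 982.80

982.80


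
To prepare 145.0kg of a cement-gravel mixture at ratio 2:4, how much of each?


Total parts = 2 + 4 = 6
cement: 145.0 × 2/6 = 48.3kg
gravel: 145.0 × 4/6 = 96.7kg
= 48.3kg and 96.7kg

48.3kg and 96.7kg


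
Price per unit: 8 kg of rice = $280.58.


Unit rate = total / quantity
= 280.58 / 8
= $35.07 per unit

$35.07 per unit


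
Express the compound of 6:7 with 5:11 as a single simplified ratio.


Compound ratio = (6×5) : (7×11)
= 30:77
GCD = 1
= 30:77

30:77


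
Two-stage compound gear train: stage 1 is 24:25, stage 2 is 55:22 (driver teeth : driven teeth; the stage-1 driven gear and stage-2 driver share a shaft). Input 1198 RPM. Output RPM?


Stage 1: RPM_B = RPM_A × t_A/t_B = 1198 × 24/25 = 28752/25 = 1150.08
B and C share a shaft → RPM_C = RPM_B
Stage 2: RPM_D = RPM_C × t_C/t_D = RPM_A × (t_A×t_C)/(t_B×t_D)
Overall ratio = (24×55)/(25×22) = 1320/550
RPM_D = 1198 × 1320/550 = 1581360/550
= 2875.20 RPM

2875.20 RPM


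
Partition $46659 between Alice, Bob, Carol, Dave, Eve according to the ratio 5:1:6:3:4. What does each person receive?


Total parts = 5 + 1 + 6 + 3 + 4 = 19
Alice: 46659 × 5/19 = 12278.68
Bob: 46659 × 1/19 = 2455.74
Carol: 46659 × 6/19 = 14734.42
Dave: 46659 × 3/19 = 7367.21
Eve: 46659 × 4/19 = 9822.95
= Alice: $12278.68, Bob: $2455.74, Carol: $14734.42, Dave: $7367.21, Eve: $9822.95

Alice: $12278.68, Bob: $2455.74, Carol: $14734.42, Dave: $7367.21, Eve: $9822.95


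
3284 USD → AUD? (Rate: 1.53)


Amount × rate = 3284 × 1.53
= 5024.52 AUD

5024.52 AUD


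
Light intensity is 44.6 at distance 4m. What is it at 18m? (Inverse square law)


I₁d₁² = I₂d₂²
I₂ = I₁ × (d₁/d₂)²
= 44.6 × (4/18)²
= 44.6 × 16/324
= 713.6/324
≈ 2.2025

2.2025


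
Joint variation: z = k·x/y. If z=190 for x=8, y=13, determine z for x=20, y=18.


z = k·x/y
Solve for k using the known point: k = z·y/x = 190×13/8 = 2470/8 = 308.7500
Now evaluate at x=20, y=18:
z = k × 20 / 18 = (2470 × 20) / (8 × 18) = 49400/144
≈ 343.0556

343.0556


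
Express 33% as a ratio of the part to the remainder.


33% means 33 parts out of 100; remainder = 67
Part : remainder = 33:67
GCD = 1
= 33:67

33:67


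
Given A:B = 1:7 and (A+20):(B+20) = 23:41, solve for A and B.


Let A = 1k, B = 7k.
(1k + 20) / (7k + 20) = 23/41
Cross-multiply: 41(1k + 20) = 23(7k + 20)
41k + 820 = 161k + 460
41k - 161k = 460 - 820
-120k = -360
k = -360/-120 = 3
A = 1×3 = 3, B = 7×3 = 21
= A = 3, B = 21

A = 3, B = 21


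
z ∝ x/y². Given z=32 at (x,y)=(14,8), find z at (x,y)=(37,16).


z = k·x/y²
Solve for k using the known point: k = z·y²/x = 32×64/14 = 2048/14 ≈ 146.2857
Now evaluate at x=37, y=16:
z = k × 37 / 256 = (2048 × 37) / (14 × 256) = 75776/3584
≈ 21.1429

21.1429


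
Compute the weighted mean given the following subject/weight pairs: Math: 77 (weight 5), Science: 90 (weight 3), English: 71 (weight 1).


Numerator = 77×5 + 90×3 + 71×1
= 385 + 270 + 71
= 726
Total weight = 9
Weighted avg = 726/9
= 80.67

80.67


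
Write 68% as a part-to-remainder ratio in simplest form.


68% means 68 parts out of 100; remainder = 32
Part : remainder = 68:32
GCD = 4
= 17:8

17:8


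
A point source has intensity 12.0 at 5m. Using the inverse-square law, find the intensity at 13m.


I₁d₁² = I₂d₂²
I₂ = I₁ × (d₁/d₂)²
= 12.0 × (5/13)²
= 12.0 × 25/169
= 300/169
≈ 1.7751

1.7751


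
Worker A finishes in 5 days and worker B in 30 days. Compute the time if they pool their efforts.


Rate of A = 1/5 per day
Rate of B = 1/30 per day
Combined rate = 1/5 + 1/30 = 35/150 ≈ 0.2333 per day
Days = 1 / combined rate = 150/35
≈ 4.29 days

4.29 days


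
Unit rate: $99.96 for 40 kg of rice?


Unit rate = total / quantity
= 99.96 / 40
= $2.50 per unit

$2.50 per unit


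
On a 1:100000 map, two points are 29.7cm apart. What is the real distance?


Real distance = map distance × scale
= 29.7cm × 100000
= 2970000 cm = 29700.0 m
= 29.700 km

29.700 km


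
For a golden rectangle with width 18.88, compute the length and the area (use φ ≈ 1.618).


φ = (1 + √5) / 2 ≈ 1.618
Length = width × φ = 18.88 × 1.618 = 30.54784
≈ 30.55
Area = width × length = 18.88 × 30.54784 = 576.7432192 ≈ 576.74
= Length: 30.55, Area: 576.74

Length: 30.55, Area: 576.74


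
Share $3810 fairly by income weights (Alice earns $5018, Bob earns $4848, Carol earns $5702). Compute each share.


Total income = 5018 + 4848 + 5702 = $15568
Alice: $3810 × 5018/15568 = $1228.07
Bob: $3810 × 4848/15568 = $1186.46
Carol: $3810 × 5702/15568 = $1395.47
= Alice: $1228.07, Bob: $1186.46, Carol: $1395.47

Alice: $1228.07, Bob: $1186.46, Carol: $1395.47


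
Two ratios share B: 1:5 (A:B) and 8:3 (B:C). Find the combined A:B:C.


Match B: multiply A:B by 8 → 8:40
Multiply B:C by 5 → 40:15
Combined: 8:40:15
GCD = 1
= 8:40:15

8:40:15


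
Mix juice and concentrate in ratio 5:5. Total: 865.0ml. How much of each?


Total parts = 5 + 5 = 10
juice: 865.0 × 5/10 = 432.5ml
concentrate: 865.0 × 5/10 = 432.5ml
= 432.5ml and 432.5ml

432.5ml and 432.5ml


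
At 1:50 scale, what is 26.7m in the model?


Model size = real / scale
= 26.7 / 50
= 0.5340 m

0.5340 m


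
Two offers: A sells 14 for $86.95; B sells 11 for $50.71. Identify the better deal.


Deal A: $86.95/14 = $6.2107/unit
Deal B: $50.71/11 = $4.6100/unit
B is cheaper per unit
= Deal B

Deal B


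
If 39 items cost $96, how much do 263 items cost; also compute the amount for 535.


Direct proportion: y/x = constant
k = 96/39 ≈ 2.4615
y at x=263: k × 263 = 96 × 263 / 39 = 25248/39 ≈ 647.38
y at x=535: k × 535 = 96 × 535 / 39 = 51360/39 ≈ 1316.92
= 647.38 and 1316.92

647.38 and 1316.92


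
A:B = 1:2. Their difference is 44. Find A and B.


Let A = 1k, B = 2k.
2k - 1k = 44
1k = 44 → k = 44/1 = 44
A = 1×44 = 44, B = 2×44 = 88
= A = 44, B = 88

A = 44, B = 88


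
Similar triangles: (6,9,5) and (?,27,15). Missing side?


Scale factor = 27/9 = 3
Missing side = 6 × 3
= 18.0

18.0


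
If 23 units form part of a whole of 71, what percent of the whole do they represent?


Percentage = (part / whole) × 100
= (23 / 71) × 100
≈ 32.39%

32.39%


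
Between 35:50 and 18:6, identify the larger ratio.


35/50 = 0.7000
18/6 = 3.0000
0.7000 < 3.0000, so 35:50 is less
= 18:6

18:6


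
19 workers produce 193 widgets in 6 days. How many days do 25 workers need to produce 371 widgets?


Days ∝ work / workers, so d₂ = d₁ × (m₁/m₂) × (w₂/w₁)
Workers factor (inverse): 19/25 = 0.7600
Work factor (direct): 371/193 ≈ 1.9223
d₂ = 6 × 19/25 × 371/193 = (6 × 19 × 371) / (25 × 193) = 42294/4825
≈ 8.77 days

8.77 days


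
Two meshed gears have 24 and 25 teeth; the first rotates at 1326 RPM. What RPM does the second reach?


Gear ratio = 24:25 = 24:25
RPM_B = RPM_A × (teeth_A / teeth_B)
= 1326 × (24/25)
= 1273.0 RPM

1273.0 RPM


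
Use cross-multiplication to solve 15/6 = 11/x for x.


Cross multiply: 15 × x = 6 × 11
15x = 66
x = 66 / 15
= 4.40

4.40


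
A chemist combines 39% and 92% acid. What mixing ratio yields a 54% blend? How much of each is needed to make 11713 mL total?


Let x parts of 39% mix with y parts of 92%.
39x + 92y = 54(x + y)
39x + 92y = 54x + 54y
x(39 - 54) = y(54 - 92)
x/y = (92 - 54)/(54 - 39) = 38/15
Simplify: 38:15
Total parts = 53; one part = 11713/53 = 221.00 mL
39% solution: 38×221.00 = 8398.00 mL
92% solution: 15×221.00 = 3315.00 mL
= ratio 38:15; 8398.00 mL and 3315.00 mL

ratio 38:15; 8398.00 mL and 3315.00 mL


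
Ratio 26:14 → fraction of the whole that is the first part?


Total parts = 26 + 14 = 40
First part: 26/40 = 13/20
= 13/20

13/20


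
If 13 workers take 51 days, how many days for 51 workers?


Inverse proportion: x × y = constant
k = 13 × 51 = 663
y₂ = k / 51 = 663 / 51
= 13.00

13.00


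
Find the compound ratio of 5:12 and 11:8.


Compound ratio = (5×11) : (12×8)
= 55:96
GCD = 1
= 55:96

55:96


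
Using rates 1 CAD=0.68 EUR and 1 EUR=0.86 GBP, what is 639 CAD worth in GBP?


Step 1: 639 CAD × 0.68 = 434.52 EUR
Step 2: 434.52 EUR × 0.86 = 373.69 GBP
Implied rate CAD→GBP = 0.68 × 0.86 = 0.5848
= 373.69 GBP

373.69 GBP


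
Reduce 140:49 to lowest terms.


GCD(140, 49) = 7
140/7 : 49/7
= 20:7

20:7


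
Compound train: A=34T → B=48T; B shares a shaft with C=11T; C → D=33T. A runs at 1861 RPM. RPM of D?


Stage 1: RPM_B = RPM_A × t_A/t_B = 1861 × 34/48 = 63274/48 ≈ 1318.21
B and C share a shaft → RPM_C = RPM_B
Stage 2: RPM_D = RPM_C × t_C/t_D = RPM_A × (t_A×t_C)/(t_B×t_D)
Overall ratio = (34×11)/(48×33) = 374/1584
RPM_D = 1861 × 374/1584 = 696014/1584
≈ 439.40 RPM

439.40 RPM


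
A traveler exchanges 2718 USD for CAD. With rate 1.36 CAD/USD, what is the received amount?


Amount × rate = 2718 × 1.36
= 3696.48 CAD

3696.48 CAD


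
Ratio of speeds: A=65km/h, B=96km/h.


Ratio = 65:96
GCD = 1
Simplified = 65:96
Time ratio (same distance) = 96:65
Speed ratio = 65:96

65:96


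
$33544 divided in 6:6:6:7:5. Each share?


Total parts = 6 + 6 + 6 + 7 + 5 = 30
Part 1: 33544 × 6/30 = 6708.80
Part 2: 33544 × 6/30 = 6708.80
Part 3: 33544 × 6/30 = 6708.80
Part 4: 33544 × 7/30 = 7826.93
Part 5: 33544 × 5/30 = 5590.67
= Part 1: $6708.80, Part 2: $6708.80, Part 3: $6708.80, Part 4: $7826.93, Part 5: $5590.67

Part 1: $6708.80, Part 2: $6708.80, Part 3: $6708.80, Part 4: $7826.93, Part 5: $5590.67


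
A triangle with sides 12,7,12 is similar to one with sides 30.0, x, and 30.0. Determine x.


Scale factor = 30.0/12 = 2.5
Missing side = 7 × 2.5
= 17.5

17.5


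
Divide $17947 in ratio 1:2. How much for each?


Total parts = 1 + 2 = 3
Part 1: 17947 × 1/3 = 5982.33
Part 2: 17947 × 2/3 = 11964.67
= Part 1: $5982.33, Part 2: $11964.67

Part 1: $5982.33, Part 2: $11964.67


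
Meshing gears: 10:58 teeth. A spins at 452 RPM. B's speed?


Gear ratio = 10:58 = 5:29
RPM_B = RPM_A × (teeth_A / teeth_B)
= 452 × (10/58)
= 77.9 RPM

77.9 RPM


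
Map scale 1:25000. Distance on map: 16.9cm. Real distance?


Real distance = map distance × scale
= 16.9cm × 25000
= 422500 cm = 4225.0 m
= 4.225 km

4.225 km


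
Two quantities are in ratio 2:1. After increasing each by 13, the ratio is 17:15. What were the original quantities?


Let A = 2k, B = 1k.
(2k + 13) / (1k + 13) = 17/15
Cross-multiply: 15(2k + 13) = 17(1k + 13)
30k + 195 = 17k + 221
30k - 17k = 221 - 195
13k = 26
k = 26/13 = 2
A = 2×2 = 4, B = 1×2 = 2
= A = 4, B = 2

A = 4, B = 2


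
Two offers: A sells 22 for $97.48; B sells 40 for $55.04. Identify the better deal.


Deal A: $97.48/22 = $4.4309/unit
Deal B: $55.04/40 = $1.3760/unit
B is cheaper per unit
= Deal B

Deal B


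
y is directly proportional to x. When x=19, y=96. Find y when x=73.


Direct proportion: y/x = constant
k = 96/19 ≈ 5.0526
y₂ = k × 73 = 96 × 73 / 19 = 7008/19
≈ 368.84

368.84


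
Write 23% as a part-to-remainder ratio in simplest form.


23% means 23 parts out of 100; remainder = 77
Part : remainder = 23:77
GCD = 1
= 23:77

23:77


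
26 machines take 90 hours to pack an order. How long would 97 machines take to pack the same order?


Inverse proportion: x × y = constant
k = 26 × 90 = 2340
y₂ = k / 97 = 2340 / 97
= 24.12

24.12


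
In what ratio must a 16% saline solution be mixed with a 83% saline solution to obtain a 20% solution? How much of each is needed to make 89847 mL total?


Let x parts of 16% mix with y parts of 83%.
16x + 83y = 20(x + y)
16x + 83y = 20x + 20y
x(16 - 20) = y(20 - 83)
x/y = (83 - 20)/(20 - 16) = 63/4
Simplify: 63:4
Total parts = 67; one part = 89847/67 = 1341.00 mL
16% solution: 63×1341.00 = 84483.00 mL
83% solution: 4×1341.00 = 5364.00 mL
= ratio 63:4; 84483.00 mL and 5364.00 mL

ratio 63:4; 84483.00 mL and 5364.00 mL


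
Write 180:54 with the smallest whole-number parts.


GCD(180, 54) = 18
180/18 : 54/18
= 10:3

10:3


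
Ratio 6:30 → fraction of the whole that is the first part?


Total parts = 6 + 30 = 36
First part: 6/36 = 1/6
= 1/6

1/6


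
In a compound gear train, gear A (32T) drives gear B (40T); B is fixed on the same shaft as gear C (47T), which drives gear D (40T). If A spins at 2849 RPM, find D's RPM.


Stage 1: RPM_B = RPM_A × t_A/t_B = 2849 × 32/40 = 91168/40 = 2279.20
B and C share a shaft → RPM_C = RPM_B
Stage 2: RPM_D = RPM_C × t_C/t_D = RPM_A × (t_A×t_C)/(t_B×t_D)
Overall ratio = (32×47)/(40×40) = 1504/1600
RPM_D = 2849 × 1504/1600 = 4284896/1600
= 2678.06 RPM

2678.06 RPM


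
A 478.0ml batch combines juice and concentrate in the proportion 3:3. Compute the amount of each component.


Total parts = 3 + 3 = 6
juice: 478.0 × 3/6 = 239.0ml
concentrate: 478.0 × 3/6 = 239.0ml
= 239.0ml and 239.0ml

239.0ml and 239.0ml


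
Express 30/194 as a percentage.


Percentage = (part / whole) × 100
= (30 / 194) × 100
≈ 15.46%

15.46%


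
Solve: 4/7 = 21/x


Cross multiply: 4 × x = 7 × 21
4x = 147
x = 147 / 4
= 36.75

36.75


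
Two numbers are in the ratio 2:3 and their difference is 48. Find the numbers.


Let A = 2k, B = 3k.
3k - 2k = 48
1k = 48 → k = 48/1 = 48
A = 2×48 = 96, B = 3×48 = 144
= A = 96, B = 144

A = 96, B = 144


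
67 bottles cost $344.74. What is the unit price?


Unit rate = total / quantity
= 344.74 / 67
= $5.15 per unit

$5.15 per unit


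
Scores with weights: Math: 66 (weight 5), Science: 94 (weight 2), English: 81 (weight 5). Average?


Numerator = 66×5 + 94×2 + 81×5
= 330 + 188 + 405
= 923
Total weight = 12
Weighted avg = 923/12
= 76.92

76.92


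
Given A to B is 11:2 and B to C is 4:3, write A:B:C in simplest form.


Match B: multiply A:B by 4 → 44:8
Multiply B:C by 2 → 8:6
Combined: 44:8:6
GCD = 2
= 22:4:3

22:4:3


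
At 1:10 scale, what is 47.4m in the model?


Model size = real / scale
= 47.4 / 10
= 4.7400 m

4.7400 m


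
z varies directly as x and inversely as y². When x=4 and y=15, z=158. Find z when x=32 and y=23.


z = k·x/y²
Solve for k using the known point: k = z·y²/x = 158×225/4 = 35550/4 = 8887.5000
Now evaluate at x=32, y=23:
z = k × 32 / 529 = (35550 × 32) / (4 × 529) = 1137600/2116
≈ 537.6181

537.6181


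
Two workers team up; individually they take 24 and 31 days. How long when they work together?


Rate of A = 1/24 per day
Rate of B = 1/31 per day
Combined rate = 1/24 + 1/31 = 55/744 ≈ 0.0739 per day
Days = 1 / combined rate = 744/55
≈ 13.53 days

13.53 days


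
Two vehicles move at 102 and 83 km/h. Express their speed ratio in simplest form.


Ratio = 102:83
GCD = 1
Simplified = 102:83
Time ratio (same distance) = 83:102
Speed ratio = 102:83

102:83


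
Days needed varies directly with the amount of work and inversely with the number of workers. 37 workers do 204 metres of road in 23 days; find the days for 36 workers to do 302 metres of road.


Days ∝ work / workers, so d₂ = d₁ × (m₁/m₂) × (w₂/w₁)
Workers factor (inverse): 37/36 ≈ 1.0278
Work factor (direct): 302/204 ≈ 1.4804
d₂ = 23 × 37/36 × 302/204 = (23 × 37 × 302) / (36 × 204) = 257002/7344
≈ 34.99 days

34.99 days


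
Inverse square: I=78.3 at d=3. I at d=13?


I₁d₁² = I₂d₂²
I₂ = I₁ × (d₁/d₂)²
= 78.3 × (3/13)²
= 78.3 × 9/169
= 704.7/169
≈ 4.1698

4.1698


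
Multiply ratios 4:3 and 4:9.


Compound ratio = (4×4) : (3×9)
= 16:27
GCD = 1
= 16:27

16:27


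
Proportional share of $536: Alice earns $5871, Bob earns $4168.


Total income = 5871 + 4168 = $10039
Alice: $536 × 5871/10039 = $313.46
Bob: $536 × 4168/10039 = $222.54
= Alice: $313.46, Bob: $222.54

Alice: $313.46, Bob: $222.54


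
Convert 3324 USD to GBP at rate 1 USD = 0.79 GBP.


Amount × rate = 3324 × 0.79
= 2625.96 GBP

2625.96 GBP


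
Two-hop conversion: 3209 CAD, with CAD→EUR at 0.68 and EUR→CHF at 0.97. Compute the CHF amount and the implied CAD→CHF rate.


Step 1: 3209 CAD × 0.68 = 2182.12 EUR
Step 2: 2182.12 EUR × 0.97 = 2116.66 CHF
Implied rate CAD→CHF = 0.68 × 0.97 = 0.6596
= 2116.66 CHF; implied rate 0.6596 CHF/CAD

2116.66 CHF; implied rate 0.6596 CHF/CAD


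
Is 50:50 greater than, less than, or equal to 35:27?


50/50 = 1.0000
35/27 = 1.2963
1.0000 < 1.2963, so 50:50 is less
= less than

less than


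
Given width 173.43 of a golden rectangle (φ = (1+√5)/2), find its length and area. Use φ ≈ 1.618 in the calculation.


φ = (1 + √5) / 2 ≈ 1.618
Length = width × φ = 173.43 × 1.618 = 280.60974
≈ 280.61
Area = width × length = 173.43 × 280.60974 = 48666.1472082 ≈ 48666.15
= Length: 280.61, Area: 48666.15

Length: 280.61, Area: 48666.15


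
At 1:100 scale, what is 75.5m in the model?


Model size = real / scale
= 75.5 / 100
= 0.7550 m

0.7550 m


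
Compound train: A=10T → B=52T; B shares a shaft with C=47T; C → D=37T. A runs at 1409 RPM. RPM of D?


Stage 1: RPM_B = RPM_A × t_A/t_B = 1409 × 10/52 = 14090/52 ≈ 270.96
B and C share a shaft → RPM_C = RPM_B
Stage 2: RPM_D = RPM_C × t_C/t_D = RPM_A × (t_A×t_C)/(t_B×t_D)
Overall ratio = (10×47)/(52×37) = 470/1924
RPM_D = 1409 × 470/1924 = 662230/1924
≈ 344.19 RPM

344.19 RPM


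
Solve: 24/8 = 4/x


Cross multiply: 24 × x = 8 × 4
24x = 32
x = 32 / 24
= 1.33

1.33


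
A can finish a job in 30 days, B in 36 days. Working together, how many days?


Rate of A = 1/30 per day
Rate of B = 1/36 per day
Combined rate = 1/30 + 1/36 = 66/1080 ≈ 0.0611 per day
Days = 1 / combined rate = 1080/66
≈ 16.36 days

16.36 days


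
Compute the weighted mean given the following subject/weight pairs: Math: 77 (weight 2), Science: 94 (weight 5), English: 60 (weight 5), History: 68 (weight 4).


Numerator = 77×2 + 94×5 + 60×5 + 68×4
= 154 + 470 + 300 + 272
= 1196
Total weight = 16
Weighted avg = 1196/16
= 74.75

74.75


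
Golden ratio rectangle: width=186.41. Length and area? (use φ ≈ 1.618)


φ = (1 + √5) / 2 ≈ 1.618
Length = width × φ = 186.41 × 1.618 = 301.61138
≈ 301.61
Area = width × length = 186.41 × 301.61138 = 56223.3773458 ≈ 56223.38
= Length: 301.61, Area: 56223.38

Length: 301.61, Area: 56223.38


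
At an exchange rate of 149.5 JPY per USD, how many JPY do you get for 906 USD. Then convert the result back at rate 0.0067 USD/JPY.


Amount × rate = 906 × 149.5 = 135447.00 JPY
Round-trip: 135447.00 × 0.0067 = 907.49 USD
= 135447.00 JPY, then 907.49 USD

135447.00 JPY, then 907.49 USD


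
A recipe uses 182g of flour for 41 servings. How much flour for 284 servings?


Direct proportion: y/x = constant
k = 182/41 ≈ 4.4390
y₂ = k × 284 = 182 × 284 / 41 = 51688/41
≈ 1260.68

1260.68


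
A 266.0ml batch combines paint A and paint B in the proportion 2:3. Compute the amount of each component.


Total parts = 2 + 3 = 5
paint A: 266.0 × 2/5 = 106.4ml
paint B: 266.0 × 3/5 = 159.6ml
= 106.4ml and 159.6ml

106.4ml and 159.6ml


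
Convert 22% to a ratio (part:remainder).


22% means 22 parts out of 100; remainder = 78
Part : remainder = 22:78
GCD = 2
= 11:39

11:39


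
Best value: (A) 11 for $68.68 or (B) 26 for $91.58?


Deal A: $68.68/11 = $6.2436/unit
Deal B: $91.58/26 = $3.5223/unit
B is cheaper per unit
= Deal B

Deal B


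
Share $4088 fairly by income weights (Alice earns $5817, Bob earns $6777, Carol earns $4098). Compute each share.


Total income = 5817 + 6777 + 4098 = $16692
Alice: $4088 × 5817/16692 = $1424.63
Bob: $4088 × 6777/16692 = $1659.74
Carol: $4088 × 4098/16692 = $1003.63
= Alice: $1424.63, Bob: $1659.74, Carol: $1003.63

Alice: $1424.63, Bob: $1659.74, Carol: $1003.63


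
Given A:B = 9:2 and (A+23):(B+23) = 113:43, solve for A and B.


Let A = 9k, B = 2k.
(9k + 23) / (2k + 23) = 113/43
Cross-multiply: 43(9k + 23) = 113(2k + 23)
387k + 989 = 226k + 2599
387k - 226k = 2599 - 989
161k = 1610
k = 1610/161 = 10
A = 9×10 = 90, B = 2×10 = 20
= A = 90, B = 20

A = 90, B = 20


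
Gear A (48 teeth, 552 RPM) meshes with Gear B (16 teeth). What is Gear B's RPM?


Gear ratio = 48:16 = 3:1
RPM_B = RPM_A × (teeth_A / teeth_B)
= 552 × (48/16)
= 1656.0 RPM

1656.0 RPM


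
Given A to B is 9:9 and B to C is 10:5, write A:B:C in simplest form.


Match B: multiply A:B by 10 → 90:90
Multiply B:C by 9 → 90:45
Combined: 90:90:45
GCD = 45
= 2:2:1

2:2:1


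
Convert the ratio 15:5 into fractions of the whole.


Total parts = 15 + 5 = 20
First part: 15/20 = 3/4
Second part: 5/20 = 1/4
= 3/4 and 1/4

3/4 and 1/4


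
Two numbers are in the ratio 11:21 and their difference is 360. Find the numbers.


Let A = 11k, B = 21k.
21k - 11k = 360
10k = 360 → k = 360/10 = 36
A = 11×36 = 396, B = 21×36 = 756
= A = 396, B = 756

A = 396, B = 756


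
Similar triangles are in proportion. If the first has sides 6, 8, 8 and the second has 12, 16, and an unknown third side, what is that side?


Scale factor = 12/6 = 2
Missing side = 8 × 2
= 16.0

16.0


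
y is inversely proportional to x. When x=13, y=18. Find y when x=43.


Inverse proportion: x × y = constant
k = 13 × 18 = 234
y₂ = k / 43 = 234 / 43
= 5.44

5.44


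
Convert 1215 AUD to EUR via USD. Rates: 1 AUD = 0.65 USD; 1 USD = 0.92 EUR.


Step 1: 1215 AUD × 0.65 = 789.75 USD
Step 2: 789.75 USD × 0.92 = 726.57 EUR
Implied rate AUD→EUR = 0.65 × 0.92 = 0.5980
= 726.57 EUR

726.57 EUR


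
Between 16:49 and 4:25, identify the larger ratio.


16/49 = 0.3265
4/25 = 0.1600
0.3265 > 0.1600, so 16:49 is greater
= 16:49

16:49


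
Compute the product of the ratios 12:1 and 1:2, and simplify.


Compound ratio = (12×1) : (1×2)
= 12:2
GCD = 2
= 6:1

6:1


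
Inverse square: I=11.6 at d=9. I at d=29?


I₁d₁² = I₂d₂²
I₂ = I₁ × (d₁/d₂)²
= 11.6 × (9/29)²
= 11.6 × 81/841
= 939.6/841
≈ 1.1172

1.1172


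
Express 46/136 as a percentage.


Percentage = (part / whole) × 100
= (46 / 136) × 100
≈ 33.82%

33.82%


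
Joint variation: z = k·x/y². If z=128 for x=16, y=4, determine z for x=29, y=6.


z = k·x/y²
Solve for k using the known point: k = z·y²/x = 128×16/16 = 2048/16 = 128.0000
Now evaluate at x=29, y=6:
z = k × 29 / 36 = (2048 × 29) / (16 × 36) = 59392/576
≈ 103.1111

103.1111


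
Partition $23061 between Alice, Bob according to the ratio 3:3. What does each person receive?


Total parts = 3 + 3 = 6
Alice: 23061 × 3/6 = 11530.50
Bob: 23061 × 3/6 = 11530.50
= Alice: $11530.50, Bob: $11530.50

Alice: $11530.50, Bob: $11530.50


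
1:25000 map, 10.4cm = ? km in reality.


Real distance = map distance × scale
= 10.4cm × 25000
= 260000 cm = 2600.0 m
= 2.600 km

2.600 km


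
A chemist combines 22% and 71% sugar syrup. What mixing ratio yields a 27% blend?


Let x parts of 22% mix with y parts of 71%.
22x + 71y = 27(x + y)
22x + 71y = 27x + 27y
x(22 - 27) = y(27 - 71)
x/y = (71 - 27)/(27 - 22) = 44/5
Simplify: 44:5
= 44:5

44:5


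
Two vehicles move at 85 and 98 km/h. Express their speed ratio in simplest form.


Ratio = 85:98
GCD = 1
Simplified = 85:98
Time ratio (same distance) = 98:85
Speed ratio = 85:98

85:98


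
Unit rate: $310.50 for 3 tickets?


Unit rate = total / quantity
= 310.50 / 3
= $103.50 per unit

$103.50 per unit


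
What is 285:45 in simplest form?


GCD(285, 45) = 15
285/15 : 45/15
= 19:3

19:3


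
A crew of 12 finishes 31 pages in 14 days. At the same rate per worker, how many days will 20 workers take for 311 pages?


Days ∝ work / workers, so d₂ = d₁ × (m₁/m₂) × (w₂/w₁)
Workers factor (inverse): 12/20 = 0.6000
Work factor (direct): 311/31 ≈ 10.0323
d₂ = 14 × 12/20 × 311/31 = (14 × 12 × 311) / (20 × 31) = 52248/620
≈ 84.27 days

84.27 days


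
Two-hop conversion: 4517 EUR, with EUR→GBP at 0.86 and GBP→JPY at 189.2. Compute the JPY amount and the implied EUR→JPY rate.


Step 1: 4517 EUR × 0.86 = 3884.62 GBP
Step 2: 3884.62 GBP × 189.2 = 734970.10 JPY
Implied rate EUR→JPY = 0.86 × 189.2 = 162.7120
= 734970.10 JPY; implied rate 162.7120 JPY/EUR

734970.10 JPY; implied rate 162.7120 JPY/EUR


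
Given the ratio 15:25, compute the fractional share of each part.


Total parts = 15 + 25 = 40
First part: 15/40 = 3/8
Second part: 25/40 = 5/8
= 3/8 and 5/8

3/8 and 5/8


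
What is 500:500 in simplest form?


GCD(500, 500) = 500
500/500 : 500/500
= 1:1

1:1


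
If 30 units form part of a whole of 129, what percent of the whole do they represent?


Percentage = (part / whole) × 100
= (30 / 129) × 100
≈ 23.26%

23.26%


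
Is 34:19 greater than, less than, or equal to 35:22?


34/19 = 1.7895
35/22 = 1.5909
1.7895 > 1.5909, so 34:19 is greater
= greater than

greater than


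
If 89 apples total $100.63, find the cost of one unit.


Unit rate = total / quantity
= 100.63 / 89
= $1.13 per unit

$1.13 per unit


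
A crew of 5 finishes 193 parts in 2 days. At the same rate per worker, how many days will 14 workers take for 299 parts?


Days ∝ work / workers, so d₂ = d₁ × (m₁/m₂) × (w₂/w₁)
Workers factor (inverse): 5/14 ≈ 0.3571
Work factor (direct): 299/193 ≈ 1.5492
d₂ = 2 × 5/14 × 299/193 = (2 × 5 × 299) / (14 × 193) = 2990/2702
≈ 1.11 days

1.11 days


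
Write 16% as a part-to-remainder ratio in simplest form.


16% means 16 parts out of 100; remainder = 84
Part : remainder = 16:84
GCD = 4
= 4:21

4:21


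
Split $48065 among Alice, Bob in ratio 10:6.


Total parts = 10 + 6 = 16
Alice: 48065 × 10/16 = 30040.63
Bob: 48065 × 6/16 = 18024.38
= Alice: $30040.63, Bob: $18024.38

Alice: $30040.63, Bob: $18024.38
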